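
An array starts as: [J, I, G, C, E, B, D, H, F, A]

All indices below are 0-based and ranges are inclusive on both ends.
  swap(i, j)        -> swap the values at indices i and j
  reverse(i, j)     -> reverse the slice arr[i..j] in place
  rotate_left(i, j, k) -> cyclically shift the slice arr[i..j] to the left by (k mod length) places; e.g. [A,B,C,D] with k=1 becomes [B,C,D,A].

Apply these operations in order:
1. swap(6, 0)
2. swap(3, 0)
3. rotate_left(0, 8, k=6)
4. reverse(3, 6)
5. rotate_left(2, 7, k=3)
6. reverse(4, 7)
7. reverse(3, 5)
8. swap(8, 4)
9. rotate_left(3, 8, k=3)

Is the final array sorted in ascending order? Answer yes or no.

Answer: no

Derivation:
After 1 (swap(6, 0)): [D, I, G, C, E, B, J, H, F, A]
After 2 (swap(3, 0)): [C, I, G, D, E, B, J, H, F, A]
After 3 (rotate_left(0, 8, k=6)): [J, H, F, C, I, G, D, E, B, A]
After 4 (reverse(3, 6)): [J, H, F, D, G, I, C, E, B, A]
After 5 (rotate_left(2, 7, k=3)): [J, H, I, C, E, F, D, G, B, A]
After 6 (reverse(4, 7)): [J, H, I, C, G, D, F, E, B, A]
After 7 (reverse(3, 5)): [J, H, I, D, G, C, F, E, B, A]
After 8 (swap(8, 4)): [J, H, I, D, B, C, F, E, G, A]
After 9 (rotate_left(3, 8, k=3)): [J, H, I, F, E, G, D, B, C, A]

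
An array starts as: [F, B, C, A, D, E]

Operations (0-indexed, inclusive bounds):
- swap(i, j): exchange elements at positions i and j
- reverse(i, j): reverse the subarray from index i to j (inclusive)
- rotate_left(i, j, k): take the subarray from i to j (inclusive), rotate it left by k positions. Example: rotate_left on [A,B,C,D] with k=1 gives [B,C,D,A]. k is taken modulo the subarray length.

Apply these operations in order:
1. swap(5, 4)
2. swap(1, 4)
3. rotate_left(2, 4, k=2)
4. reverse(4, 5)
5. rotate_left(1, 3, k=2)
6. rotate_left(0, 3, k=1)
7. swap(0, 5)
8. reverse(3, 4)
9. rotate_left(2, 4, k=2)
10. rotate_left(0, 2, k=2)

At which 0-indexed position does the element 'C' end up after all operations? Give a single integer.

Answer: 5

Derivation:
After 1 (swap(5, 4)): [F, B, C, A, E, D]
After 2 (swap(1, 4)): [F, E, C, A, B, D]
After 3 (rotate_left(2, 4, k=2)): [F, E, B, C, A, D]
After 4 (reverse(4, 5)): [F, E, B, C, D, A]
After 5 (rotate_left(1, 3, k=2)): [F, C, E, B, D, A]
After 6 (rotate_left(0, 3, k=1)): [C, E, B, F, D, A]
After 7 (swap(0, 5)): [A, E, B, F, D, C]
After 8 (reverse(3, 4)): [A, E, B, D, F, C]
After 9 (rotate_left(2, 4, k=2)): [A, E, F, B, D, C]
After 10 (rotate_left(0, 2, k=2)): [F, A, E, B, D, C]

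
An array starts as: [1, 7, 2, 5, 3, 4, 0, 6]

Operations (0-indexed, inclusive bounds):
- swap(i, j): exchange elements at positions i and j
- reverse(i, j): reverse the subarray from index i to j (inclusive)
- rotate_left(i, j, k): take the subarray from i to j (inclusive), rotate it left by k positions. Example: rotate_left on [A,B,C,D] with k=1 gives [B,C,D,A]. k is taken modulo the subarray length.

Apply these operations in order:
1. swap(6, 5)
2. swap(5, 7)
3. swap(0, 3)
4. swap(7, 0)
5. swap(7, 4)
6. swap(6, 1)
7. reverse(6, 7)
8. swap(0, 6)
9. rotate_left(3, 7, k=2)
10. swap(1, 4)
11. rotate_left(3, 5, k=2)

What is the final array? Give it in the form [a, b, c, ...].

Answer: [3, 0, 2, 7, 6, 4, 1, 5]

Derivation:
After 1 (swap(6, 5)): [1, 7, 2, 5, 3, 0, 4, 6]
After 2 (swap(5, 7)): [1, 7, 2, 5, 3, 6, 4, 0]
After 3 (swap(0, 3)): [5, 7, 2, 1, 3, 6, 4, 0]
After 4 (swap(7, 0)): [0, 7, 2, 1, 3, 6, 4, 5]
After 5 (swap(7, 4)): [0, 7, 2, 1, 5, 6, 4, 3]
After 6 (swap(6, 1)): [0, 4, 2, 1, 5, 6, 7, 3]
After 7 (reverse(6, 7)): [0, 4, 2, 1, 5, 6, 3, 7]
After 8 (swap(0, 6)): [3, 4, 2, 1, 5, 6, 0, 7]
After 9 (rotate_left(3, 7, k=2)): [3, 4, 2, 6, 0, 7, 1, 5]
After 10 (swap(1, 4)): [3, 0, 2, 6, 4, 7, 1, 5]
After 11 (rotate_left(3, 5, k=2)): [3, 0, 2, 7, 6, 4, 1, 5]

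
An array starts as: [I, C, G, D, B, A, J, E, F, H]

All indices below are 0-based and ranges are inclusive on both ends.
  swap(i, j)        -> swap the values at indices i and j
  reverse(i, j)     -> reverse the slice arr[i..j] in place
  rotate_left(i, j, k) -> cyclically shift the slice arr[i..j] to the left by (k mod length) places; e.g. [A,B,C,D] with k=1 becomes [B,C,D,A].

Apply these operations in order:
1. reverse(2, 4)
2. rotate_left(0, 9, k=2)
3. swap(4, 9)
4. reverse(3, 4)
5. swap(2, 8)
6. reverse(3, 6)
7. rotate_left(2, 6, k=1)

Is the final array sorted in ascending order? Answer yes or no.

Answer: no

Derivation:
After 1 (reverse(2, 4)): [I, C, B, D, G, A, J, E, F, H]
After 2 (rotate_left(0, 9, k=2)): [B, D, G, A, J, E, F, H, I, C]
After 3 (swap(4, 9)): [B, D, G, A, C, E, F, H, I, J]
After 4 (reverse(3, 4)): [B, D, G, C, A, E, F, H, I, J]
After 5 (swap(2, 8)): [B, D, I, C, A, E, F, H, G, J]
After 6 (reverse(3, 6)): [B, D, I, F, E, A, C, H, G, J]
After 7 (rotate_left(2, 6, k=1)): [B, D, F, E, A, C, I, H, G, J]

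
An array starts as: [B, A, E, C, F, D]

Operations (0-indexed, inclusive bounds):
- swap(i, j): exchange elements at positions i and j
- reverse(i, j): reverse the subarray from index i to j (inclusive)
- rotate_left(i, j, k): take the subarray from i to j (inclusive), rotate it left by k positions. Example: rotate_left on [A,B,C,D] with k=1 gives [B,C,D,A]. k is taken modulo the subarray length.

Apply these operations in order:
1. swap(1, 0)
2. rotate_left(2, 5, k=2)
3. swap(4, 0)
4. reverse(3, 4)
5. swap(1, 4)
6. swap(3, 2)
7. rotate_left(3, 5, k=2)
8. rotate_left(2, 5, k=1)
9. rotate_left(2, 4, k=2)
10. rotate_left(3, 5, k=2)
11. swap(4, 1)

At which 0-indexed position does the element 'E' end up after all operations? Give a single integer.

After 1 (swap(1, 0)): [A, B, E, C, F, D]
After 2 (rotate_left(2, 5, k=2)): [A, B, F, D, E, C]
After 3 (swap(4, 0)): [E, B, F, D, A, C]
After 4 (reverse(3, 4)): [E, B, F, A, D, C]
After 5 (swap(1, 4)): [E, D, F, A, B, C]
After 6 (swap(3, 2)): [E, D, A, F, B, C]
After 7 (rotate_left(3, 5, k=2)): [E, D, A, C, F, B]
After 8 (rotate_left(2, 5, k=1)): [E, D, C, F, B, A]
After 9 (rotate_left(2, 4, k=2)): [E, D, B, C, F, A]
After 10 (rotate_left(3, 5, k=2)): [E, D, B, A, C, F]
After 11 (swap(4, 1)): [E, C, B, A, D, F]

Answer: 0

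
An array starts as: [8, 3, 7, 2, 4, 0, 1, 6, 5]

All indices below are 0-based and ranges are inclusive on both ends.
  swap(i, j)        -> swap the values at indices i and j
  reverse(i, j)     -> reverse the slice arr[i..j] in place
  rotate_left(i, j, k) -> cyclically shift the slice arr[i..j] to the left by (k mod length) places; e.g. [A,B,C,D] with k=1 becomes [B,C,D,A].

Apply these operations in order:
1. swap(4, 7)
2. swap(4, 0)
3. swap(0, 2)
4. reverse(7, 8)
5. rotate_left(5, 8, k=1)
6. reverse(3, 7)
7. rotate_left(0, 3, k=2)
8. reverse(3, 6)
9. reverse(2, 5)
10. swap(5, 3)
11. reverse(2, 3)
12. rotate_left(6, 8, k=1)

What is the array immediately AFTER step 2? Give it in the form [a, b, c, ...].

After 1 (swap(4, 7)): [8, 3, 7, 2, 6, 0, 1, 4, 5]
After 2 (swap(4, 0)): [6, 3, 7, 2, 8, 0, 1, 4, 5]

Answer: [6, 3, 7, 2, 8, 0, 1, 4, 5]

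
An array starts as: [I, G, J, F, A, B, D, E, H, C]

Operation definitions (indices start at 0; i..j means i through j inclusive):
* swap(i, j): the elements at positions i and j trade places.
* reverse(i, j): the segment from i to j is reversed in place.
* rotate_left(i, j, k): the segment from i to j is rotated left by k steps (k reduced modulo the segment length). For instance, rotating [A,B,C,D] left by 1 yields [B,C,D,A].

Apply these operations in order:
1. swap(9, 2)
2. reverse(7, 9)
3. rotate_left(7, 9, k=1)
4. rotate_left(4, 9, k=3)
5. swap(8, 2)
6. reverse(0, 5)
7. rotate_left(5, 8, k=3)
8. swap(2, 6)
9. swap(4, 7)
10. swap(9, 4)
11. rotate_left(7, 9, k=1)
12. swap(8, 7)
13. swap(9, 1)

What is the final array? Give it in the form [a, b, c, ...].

Answer: [E, G, I, B, D, C, F, J, A, H]

Derivation:
After 1 (swap(9, 2)): [I, G, C, F, A, B, D, E, H, J]
After 2 (reverse(7, 9)): [I, G, C, F, A, B, D, J, H, E]
After 3 (rotate_left(7, 9, k=1)): [I, G, C, F, A, B, D, H, E, J]
After 4 (rotate_left(4, 9, k=3)): [I, G, C, F, H, E, J, A, B, D]
After 5 (swap(8, 2)): [I, G, B, F, H, E, J, A, C, D]
After 6 (reverse(0, 5)): [E, H, F, B, G, I, J, A, C, D]
After 7 (rotate_left(5, 8, k=3)): [E, H, F, B, G, C, I, J, A, D]
After 8 (swap(2, 6)): [E, H, I, B, G, C, F, J, A, D]
After 9 (swap(4, 7)): [E, H, I, B, J, C, F, G, A, D]
After 10 (swap(9, 4)): [E, H, I, B, D, C, F, G, A, J]
After 11 (rotate_left(7, 9, k=1)): [E, H, I, B, D, C, F, A, J, G]
After 12 (swap(8, 7)): [E, H, I, B, D, C, F, J, A, G]
After 13 (swap(9, 1)): [E, G, I, B, D, C, F, J, A, H]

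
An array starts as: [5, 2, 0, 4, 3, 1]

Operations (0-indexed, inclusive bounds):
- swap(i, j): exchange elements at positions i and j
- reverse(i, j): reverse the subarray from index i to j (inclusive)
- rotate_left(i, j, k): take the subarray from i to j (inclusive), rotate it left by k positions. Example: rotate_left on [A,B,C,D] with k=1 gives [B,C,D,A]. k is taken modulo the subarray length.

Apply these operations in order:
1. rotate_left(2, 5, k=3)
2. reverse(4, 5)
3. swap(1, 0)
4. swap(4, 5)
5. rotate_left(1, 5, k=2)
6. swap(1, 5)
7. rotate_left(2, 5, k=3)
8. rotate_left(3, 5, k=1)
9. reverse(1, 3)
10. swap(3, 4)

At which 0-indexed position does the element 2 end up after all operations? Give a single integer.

After 1 (rotate_left(2, 5, k=3)): [5, 2, 1, 0, 4, 3]
After 2 (reverse(4, 5)): [5, 2, 1, 0, 3, 4]
After 3 (swap(1, 0)): [2, 5, 1, 0, 3, 4]
After 4 (swap(4, 5)): [2, 5, 1, 0, 4, 3]
After 5 (rotate_left(1, 5, k=2)): [2, 0, 4, 3, 5, 1]
After 6 (swap(1, 5)): [2, 1, 4, 3, 5, 0]
After 7 (rotate_left(2, 5, k=3)): [2, 1, 0, 4, 3, 5]
After 8 (rotate_left(3, 5, k=1)): [2, 1, 0, 3, 5, 4]
After 9 (reverse(1, 3)): [2, 3, 0, 1, 5, 4]
After 10 (swap(3, 4)): [2, 3, 0, 5, 1, 4]

Answer: 0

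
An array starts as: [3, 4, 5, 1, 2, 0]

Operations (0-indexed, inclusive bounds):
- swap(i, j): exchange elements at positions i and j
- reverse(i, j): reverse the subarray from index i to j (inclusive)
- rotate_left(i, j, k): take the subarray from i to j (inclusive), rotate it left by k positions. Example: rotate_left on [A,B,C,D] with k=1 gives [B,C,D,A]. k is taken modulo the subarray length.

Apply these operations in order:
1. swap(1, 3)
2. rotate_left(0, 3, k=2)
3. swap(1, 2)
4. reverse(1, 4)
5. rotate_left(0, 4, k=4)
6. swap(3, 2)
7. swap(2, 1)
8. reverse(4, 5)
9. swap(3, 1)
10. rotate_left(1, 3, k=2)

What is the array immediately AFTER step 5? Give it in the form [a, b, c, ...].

After 1 (swap(1, 3)): [3, 1, 5, 4, 2, 0]
After 2 (rotate_left(0, 3, k=2)): [5, 4, 3, 1, 2, 0]
After 3 (swap(1, 2)): [5, 3, 4, 1, 2, 0]
After 4 (reverse(1, 4)): [5, 2, 1, 4, 3, 0]
After 5 (rotate_left(0, 4, k=4)): [3, 5, 2, 1, 4, 0]

Answer: [3, 5, 2, 1, 4, 0]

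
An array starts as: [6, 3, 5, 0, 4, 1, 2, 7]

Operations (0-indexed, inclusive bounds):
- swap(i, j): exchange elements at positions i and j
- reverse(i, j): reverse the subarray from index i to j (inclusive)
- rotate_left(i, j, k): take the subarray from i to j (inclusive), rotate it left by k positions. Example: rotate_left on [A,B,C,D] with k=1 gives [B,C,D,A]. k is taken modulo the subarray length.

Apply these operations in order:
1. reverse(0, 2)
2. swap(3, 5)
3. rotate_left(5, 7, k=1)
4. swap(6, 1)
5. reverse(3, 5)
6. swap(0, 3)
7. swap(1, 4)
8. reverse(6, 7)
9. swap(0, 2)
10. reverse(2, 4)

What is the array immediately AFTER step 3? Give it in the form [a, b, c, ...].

Answer: [5, 3, 6, 1, 4, 2, 7, 0]

Derivation:
After 1 (reverse(0, 2)): [5, 3, 6, 0, 4, 1, 2, 7]
After 2 (swap(3, 5)): [5, 3, 6, 1, 4, 0, 2, 7]
After 3 (rotate_left(5, 7, k=1)): [5, 3, 6, 1, 4, 2, 7, 0]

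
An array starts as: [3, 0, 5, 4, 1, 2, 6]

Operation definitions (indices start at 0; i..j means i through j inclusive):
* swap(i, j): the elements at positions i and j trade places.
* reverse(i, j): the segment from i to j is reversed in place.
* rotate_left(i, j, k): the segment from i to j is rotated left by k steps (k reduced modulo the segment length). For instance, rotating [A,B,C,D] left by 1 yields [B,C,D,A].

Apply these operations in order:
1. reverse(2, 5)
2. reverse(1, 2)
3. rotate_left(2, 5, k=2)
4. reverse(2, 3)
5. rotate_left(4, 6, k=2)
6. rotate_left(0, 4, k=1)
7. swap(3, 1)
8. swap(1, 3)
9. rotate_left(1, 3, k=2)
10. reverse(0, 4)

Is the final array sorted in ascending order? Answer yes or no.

After 1 (reverse(2, 5)): [3, 0, 2, 1, 4, 5, 6]
After 2 (reverse(1, 2)): [3, 2, 0, 1, 4, 5, 6]
After 3 (rotate_left(2, 5, k=2)): [3, 2, 4, 5, 0, 1, 6]
After 4 (reverse(2, 3)): [3, 2, 5, 4, 0, 1, 6]
After 5 (rotate_left(4, 6, k=2)): [3, 2, 5, 4, 6, 0, 1]
After 6 (rotate_left(0, 4, k=1)): [2, 5, 4, 6, 3, 0, 1]
After 7 (swap(3, 1)): [2, 6, 4, 5, 3, 0, 1]
After 8 (swap(1, 3)): [2, 5, 4, 6, 3, 0, 1]
After 9 (rotate_left(1, 3, k=2)): [2, 6, 5, 4, 3, 0, 1]
After 10 (reverse(0, 4)): [3, 4, 5, 6, 2, 0, 1]

Answer: no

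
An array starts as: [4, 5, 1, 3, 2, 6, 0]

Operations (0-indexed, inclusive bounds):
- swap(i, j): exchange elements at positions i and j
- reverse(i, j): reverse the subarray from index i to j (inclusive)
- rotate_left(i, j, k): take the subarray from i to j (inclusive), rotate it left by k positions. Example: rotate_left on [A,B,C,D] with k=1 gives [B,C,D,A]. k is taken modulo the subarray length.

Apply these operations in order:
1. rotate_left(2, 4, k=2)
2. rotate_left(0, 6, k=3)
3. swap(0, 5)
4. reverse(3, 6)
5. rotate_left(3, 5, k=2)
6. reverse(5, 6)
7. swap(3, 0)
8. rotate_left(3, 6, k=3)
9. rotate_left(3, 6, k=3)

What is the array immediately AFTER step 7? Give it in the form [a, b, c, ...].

After 1 (rotate_left(2, 4, k=2)): [4, 5, 2, 1, 3, 6, 0]
After 2 (rotate_left(0, 6, k=3)): [1, 3, 6, 0, 4, 5, 2]
After 3 (swap(0, 5)): [5, 3, 6, 0, 4, 1, 2]
After 4 (reverse(3, 6)): [5, 3, 6, 2, 1, 4, 0]
After 5 (rotate_left(3, 5, k=2)): [5, 3, 6, 4, 2, 1, 0]
After 6 (reverse(5, 6)): [5, 3, 6, 4, 2, 0, 1]
After 7 (swap(3, 0)): [4, 3, 6, 5, 2, 0, 1]

Answer: [4, 3, 6, 5, 2, 0, 1]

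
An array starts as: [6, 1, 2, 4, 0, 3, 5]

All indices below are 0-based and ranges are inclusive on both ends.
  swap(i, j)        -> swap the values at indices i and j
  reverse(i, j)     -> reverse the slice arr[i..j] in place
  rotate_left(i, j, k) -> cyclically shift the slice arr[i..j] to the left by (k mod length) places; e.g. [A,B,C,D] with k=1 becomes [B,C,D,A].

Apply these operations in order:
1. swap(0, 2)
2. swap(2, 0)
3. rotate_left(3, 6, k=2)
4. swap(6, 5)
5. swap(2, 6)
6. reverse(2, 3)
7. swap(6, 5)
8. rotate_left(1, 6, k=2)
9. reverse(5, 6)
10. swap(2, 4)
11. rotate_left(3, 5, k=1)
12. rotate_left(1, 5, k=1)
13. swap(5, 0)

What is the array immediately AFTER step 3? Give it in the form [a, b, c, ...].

After 1 (swap(0, 2)): [2, 1, 6, 4, 0, 3, 5]
After 2 (swap(2, 0)): [6, 1, 2, 4, 0, 3, 5]
After 3 (rotate_left(3, 6, k=2)): [6, 1, 2, 3, 5, 4, 0]

Answer: [6, 1, 2, 3, 5, 4, 0]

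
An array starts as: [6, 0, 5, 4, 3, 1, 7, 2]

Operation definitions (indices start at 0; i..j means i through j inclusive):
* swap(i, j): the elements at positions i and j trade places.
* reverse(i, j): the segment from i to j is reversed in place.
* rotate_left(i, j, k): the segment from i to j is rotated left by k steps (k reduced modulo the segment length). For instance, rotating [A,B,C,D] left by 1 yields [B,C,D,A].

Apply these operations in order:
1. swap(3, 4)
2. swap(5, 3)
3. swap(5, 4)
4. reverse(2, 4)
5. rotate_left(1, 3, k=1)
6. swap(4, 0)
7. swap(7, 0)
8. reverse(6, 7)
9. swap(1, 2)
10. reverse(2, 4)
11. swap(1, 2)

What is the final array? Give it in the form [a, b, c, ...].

Answer: [2, 6, 1, 0, 3, 4, 5, 7]

Derivation:
After 1 (swap(3, 4)): [6, 0, 5, 3, 4, 1, 7, 2]
After 2 (swap(5, 3)): [6, 0, 5, 1, 4, 3, 7, 2]
After 3 (swap(5, 4)): [6, 0, 5, 1, 3, 4, 7, 2]
After 4 (reverse(2, 4)): [6, 0, 3, 1, 5, 4, 7, 2]
After 5 (rotate_left(1, 3, k=1)): [6, 3, 1, 0, 5, 4, 7, 2]
After 6 (swap(4, 0)): [5, 3, 1, 0, 6, 4, 7, 2]
After 7 (swap(7, 0)): [2, 3, 1, 0, 6, 4, 7, 5]
After 8 (reverse(6, 7)): [2, 3, 1, 0, 6, 4, 5, 7]
After 9 (swap(1, 2)): [2, 1, 3, 0, 6, 4, 5, 7]
After 10 (reverse(2, 4)): [2, 1, 6, 0, 3, 4, 5, 7]
After 11 (swap(1, 2)): [2, 6, 1, 0, 3, 4, 5, 7]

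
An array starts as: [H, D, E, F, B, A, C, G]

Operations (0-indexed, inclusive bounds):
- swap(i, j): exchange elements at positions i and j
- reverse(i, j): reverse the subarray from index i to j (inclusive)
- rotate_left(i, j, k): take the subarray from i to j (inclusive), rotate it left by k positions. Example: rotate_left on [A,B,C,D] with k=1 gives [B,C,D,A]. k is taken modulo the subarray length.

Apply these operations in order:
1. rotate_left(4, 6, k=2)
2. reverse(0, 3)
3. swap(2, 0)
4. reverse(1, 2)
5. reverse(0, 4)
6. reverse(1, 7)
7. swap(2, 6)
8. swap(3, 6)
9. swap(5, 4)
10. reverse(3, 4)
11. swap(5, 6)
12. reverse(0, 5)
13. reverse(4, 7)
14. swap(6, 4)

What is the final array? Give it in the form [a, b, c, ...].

After 1 (rotate_left(4, 6, k=2)): [H, D, E, F, C, B, A, G]
After 2 (reverse(0, 3)): [F, E, D, H, C, B, A, G]
After 3 (swap(2, 0)): [D, E, F, H, C, B, A, G]
After 4 (reverse(1, 2)): [D, F, E, H, C, B, A, G]
After 5 (reverse(0, 4)): [C, H, E, F, D, B, A, G]
After 6 (reverse(1, 7)): [C, G, A, B, D, F, E, H]
After 7 (swap(2, 6)): [C, G, E, B, D, F, A, H]
After 8 (swap(3, 6)): [C, G, E, A, D, F, B, H]
After 9 (swap(5, 4)): [C, G, E, A, F, D, B, H]
After 10 (reverse(3, 4)): [C, G, E, F, A, D, B, H]
After 11 (swap(5, 6)): [C, G, E, F, A, B, D, H]
After 12 (reverse(0, 5)): [B, A, F, E, G, C, D, H]
After 13 (reverse(4, 7)): [B, A, F, E, H, D, C, G]
After 14 (swap(6, 4)): [B, A, F, E, C, D, H, G]

Answer: [B, A, F, E, C, D, H, G]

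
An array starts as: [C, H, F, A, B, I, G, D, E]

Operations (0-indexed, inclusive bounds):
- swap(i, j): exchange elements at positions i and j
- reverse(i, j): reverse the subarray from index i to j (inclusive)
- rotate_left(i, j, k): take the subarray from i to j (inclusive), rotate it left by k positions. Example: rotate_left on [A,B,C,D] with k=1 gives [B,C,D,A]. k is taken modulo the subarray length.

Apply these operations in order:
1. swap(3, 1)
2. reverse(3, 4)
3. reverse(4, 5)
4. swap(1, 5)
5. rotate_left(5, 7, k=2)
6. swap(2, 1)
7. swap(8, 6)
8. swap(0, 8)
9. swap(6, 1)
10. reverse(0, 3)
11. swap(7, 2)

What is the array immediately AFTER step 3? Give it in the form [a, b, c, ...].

After 1 (swap(3, 1)): [C, A, F, H, B, I, G, D, E]
After 2 (reverse(3, 4)): [C, A, F, B, H, I, G, D, E]
After 3 (reverse(4, 5)): [C, A, F, B, I, H, G, D, E]

Answer: [C, A, F, B, I, H, G, D, E]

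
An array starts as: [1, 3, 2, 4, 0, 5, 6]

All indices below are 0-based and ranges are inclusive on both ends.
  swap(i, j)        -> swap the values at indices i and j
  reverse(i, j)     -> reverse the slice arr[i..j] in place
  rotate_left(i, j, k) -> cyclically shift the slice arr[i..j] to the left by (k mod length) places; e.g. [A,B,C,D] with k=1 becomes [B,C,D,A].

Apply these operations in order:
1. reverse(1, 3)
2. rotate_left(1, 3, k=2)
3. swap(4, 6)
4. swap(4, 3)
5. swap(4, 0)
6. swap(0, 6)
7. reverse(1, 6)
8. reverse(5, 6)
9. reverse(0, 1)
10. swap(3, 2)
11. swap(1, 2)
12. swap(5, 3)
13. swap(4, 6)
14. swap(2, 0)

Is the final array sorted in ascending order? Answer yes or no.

After 1 (reverse(1, 3)): [1, 4, 2, 3, 0, 5, 6]
After 2 (rotate_left(1, 3, k=2)): [1, 3, 4, 2, 0, 5, 6]
After 3 (swap(4, 6)): [1, 3, 4, 2, 6, 5, 0]
After 4 (swap(4, 3)): [1, 3, 4, 6, 2, 5, 0]
After 5 (swap(4, 0)): [2, 3, 4, 6, 1, 5, 0]
After 6 (swap(0, 6)): [0, 3, 4, 6, 1, 5, 2]
After 7 (reverse(1, 6)): [0, 2, 5, 1, 6, 4, 3]
After 8 (reverse(5, 6)): [0, 2, 5, 1, 6, 3, 4]
After 9 (reverse(0, 1)): [2, 0, 5, 1, 6, 3, 4]
After 10 (swap(3, 2)): [2, 0, 1, 5, 6, 3, 4]
After 11 (swap(1, 2)): [2, 1, 0, 5, 6, 3, 4]
After 12 (swap(5, 3)): [2, 1, 0, 3, 6, 5, 4]
After 13 (swap(4, 6)): [2, 1, 0, 3, 4, 5, 6]
After 14 (swap(2, 0)): [0, 1, 2, 3, 4, 5, 6]

Answer: yes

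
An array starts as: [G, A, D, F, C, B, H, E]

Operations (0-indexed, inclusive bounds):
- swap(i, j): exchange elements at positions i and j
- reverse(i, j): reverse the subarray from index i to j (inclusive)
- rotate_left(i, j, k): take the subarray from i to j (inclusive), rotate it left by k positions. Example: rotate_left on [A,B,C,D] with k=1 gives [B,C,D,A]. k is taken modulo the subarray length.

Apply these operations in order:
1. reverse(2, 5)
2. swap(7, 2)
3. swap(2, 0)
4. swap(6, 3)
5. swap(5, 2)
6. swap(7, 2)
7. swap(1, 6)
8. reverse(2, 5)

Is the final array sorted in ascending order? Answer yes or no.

Answer: no

Derivation:
After 1 (reverse(2, 5)): [G, A, B, C, F, D, H, E]
After 2 (swap(7, 2)): [G, A, E, C, F, D, H, B]
After 3 (swap(2, 0)): [E, A, G, C, F, D, H, B]
After 4 (swap(6, 3)): [E, A, G, H, F, D, C, B]
After 5 (swap(5, 2)): [E, A, D, H, F, G, C, B]
After 6 (swap(7, 2)): [E, A, B, H, F, G, C, D]
After 7 (swap(1, 6)): [E, C, B, H, F, G, A, D]
After 8 (reverse(2, 5)): [E, C, G, F, H, B, A, D]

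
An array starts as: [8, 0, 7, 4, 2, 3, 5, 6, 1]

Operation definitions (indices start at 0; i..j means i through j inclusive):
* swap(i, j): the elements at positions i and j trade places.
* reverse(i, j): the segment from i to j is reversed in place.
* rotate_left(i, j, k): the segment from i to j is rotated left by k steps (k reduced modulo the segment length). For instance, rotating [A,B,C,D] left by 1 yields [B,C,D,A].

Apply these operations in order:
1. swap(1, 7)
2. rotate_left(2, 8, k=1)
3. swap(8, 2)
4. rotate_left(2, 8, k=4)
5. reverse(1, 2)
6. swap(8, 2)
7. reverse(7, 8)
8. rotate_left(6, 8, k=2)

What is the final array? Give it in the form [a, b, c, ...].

Answer: [8, 0, 5, 1, 4, 7, 3, 2, 6]

Derivation:
After 1 (swap(1, 7)): [8, 6, 7, 4, 2, 3, 5, 0, 1]
After 2 (rotate_left(2, 8, k=1)): [8, 6, 4, 2, 3, 5, 0, 1, 7]
After 3 (swap(8, 2)): [8, 6, 7, 2, 3, 5, 0, 1, 4]
After 4 (rotate_left(2, 8, k=4)): [8, 6, 0, 1, 4, 7, 2, 3, 5]
After 5 (reverse(1, 2)): [8, 0, 6, 1, 4, 7, 2, 3, 5]
After 6 (swap(8, 2)): [8, 0, 5, 1, 4, 7, 2, 3, 6]
After 7 (reverse(7, 8)): [8, 0, 5, 1, 4, 7, 2, 6, 3]
After 8 (rotate_left(6, 8, k=2)): [8, 0, 5, 1, 4, 7, 3, 2, 6]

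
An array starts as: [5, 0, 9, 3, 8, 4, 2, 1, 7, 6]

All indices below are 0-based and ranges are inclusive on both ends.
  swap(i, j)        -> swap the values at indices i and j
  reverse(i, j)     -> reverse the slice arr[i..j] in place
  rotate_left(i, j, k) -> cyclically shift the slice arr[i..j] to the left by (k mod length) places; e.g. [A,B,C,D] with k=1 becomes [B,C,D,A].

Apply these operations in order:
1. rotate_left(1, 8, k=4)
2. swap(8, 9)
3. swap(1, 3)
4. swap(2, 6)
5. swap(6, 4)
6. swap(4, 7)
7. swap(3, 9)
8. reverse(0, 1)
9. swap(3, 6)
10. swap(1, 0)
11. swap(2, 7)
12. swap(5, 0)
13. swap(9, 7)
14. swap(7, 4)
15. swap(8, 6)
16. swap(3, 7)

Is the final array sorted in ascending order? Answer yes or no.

After 1 (rotate_left(1, 8, k=4)): [5, 4, 2, 1, 7, 0, 9, 3, 8, 6]
After 2 (swap(8, 9)): [5, 4, 2, 1, 7, 0, 9, 3, 6, 8]
After 3 (swap(1, 3)): [5, 1, 2, 4, 7, 0, 9, 3, 6, 8]
After 4 (swap(2, 6)): [5, 1, 9, 4, 7, 0, 2, 3, 6, 8]
After 5 (swap(6, 4)): [5, 1, 9, 4, 2, 0, 7, 3, 6, 8]
After 6 (swap(4, 7)): [5, 1, 9, 4, 3, 0, 7, 2, 6, 8]
After 7 (swap(3, 9)): [5, 1, 9, 8, 3, 0, 7, 2, 6, 4]
After 8 (reverse(0, 1)): [1, 5, 9, 8, 3, 0, 7, 2, 6, 4]
After 9 (swap(3, 6)): [1, 5, 9, 7, 3, 0, 8, 2, 6, 4]
After 10 (swap(1, 0)): [5, 1, 9, 7, 3, 0, 8, 2, 6, 4]
After 11 (swap(2, 7)): [5, 1, 2, 7, 3, 0, 8, 9, 6, 4]
After 12 (swap(5, 0)): [0, 1, 2, 7, 3, 5, 8, 9, 6, 4]
After 13 (swap(9, 7)): [0, 1, 2, 7, 3, 5, 8, 4, 6, 9]
After 14 (swap(7, 4)): [0, 1, 2, 7, 4, 5, 8, 3, 6, 9]
After 15 (swap(8, 6)): [0, 1, 2, 7, 4, 5, 6, 3, 8, 9]
After 16 (swap(3, 7)): [0, 1, 2, 3, 4, 5, 6, 7, 8, 9]

Answer: yes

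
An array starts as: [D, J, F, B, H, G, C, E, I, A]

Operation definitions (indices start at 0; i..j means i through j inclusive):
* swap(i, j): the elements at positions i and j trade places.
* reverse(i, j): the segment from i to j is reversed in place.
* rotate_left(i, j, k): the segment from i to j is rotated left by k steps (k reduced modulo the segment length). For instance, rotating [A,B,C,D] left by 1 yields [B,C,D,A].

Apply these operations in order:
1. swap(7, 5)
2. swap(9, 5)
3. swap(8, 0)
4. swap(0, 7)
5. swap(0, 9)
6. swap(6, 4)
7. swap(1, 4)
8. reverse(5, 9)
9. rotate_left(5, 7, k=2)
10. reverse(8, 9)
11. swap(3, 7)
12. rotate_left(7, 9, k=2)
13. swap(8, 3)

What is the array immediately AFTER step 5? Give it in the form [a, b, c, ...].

After 1 (swap(7, 5)): [D, J, F, B, H, E, C, G, I, A]
After 2 (swap(9, 5)): [D, J, F, B, H, A, C, G, I, E]
After 3 (swap(8, 0)): [I, J, F, B, H, A, C, G, D, E]
After 4 (swap(0, 7)): [G, J, F, B, H, A, C, I, D, E]
After 5 (swap(0, 9)): [E, J, F, B, H, A, C, I, D, G]

Answer: [E, J, F, B, H, A, C, I, D, G]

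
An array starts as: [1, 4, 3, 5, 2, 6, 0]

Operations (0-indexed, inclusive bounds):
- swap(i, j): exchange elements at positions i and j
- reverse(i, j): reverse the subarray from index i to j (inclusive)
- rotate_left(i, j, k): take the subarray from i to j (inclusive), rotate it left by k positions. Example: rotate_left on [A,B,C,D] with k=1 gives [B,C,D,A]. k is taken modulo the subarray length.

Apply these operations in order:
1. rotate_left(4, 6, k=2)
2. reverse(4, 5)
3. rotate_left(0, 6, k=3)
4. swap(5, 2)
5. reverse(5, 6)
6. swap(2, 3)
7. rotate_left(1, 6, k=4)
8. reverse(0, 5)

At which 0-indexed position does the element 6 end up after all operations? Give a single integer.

After 1 (rotate_left(4, 6, k=2)): [1, 4, 3, 5, 0, 2, 6]
After 2 (reverse(4, 5)): [1, 4, 3, 5, 2, 0, 6]
After 3 (rotate_left(0, 6, k=3)): [5, 2, 0, 6, 1, 4, 3]
After 4 (swap(5, 2)): [5, 2, 4, 6, 1, 0, 3]
After 5 (reverse(5, 6)): [5, 2, 4, 6, 1, 3, 0]
After 6 (swap(2, 3)): [5, 2, 6, 4, 1, 3, 0]
After 7 (rotate_left(1, 6, k=4)): [5, 3, 0, 2, 6, 4, 1]
After 8 (reverse(0, 5)): [4, 6, 2, 0, 3, 5, 1]

Answer: 1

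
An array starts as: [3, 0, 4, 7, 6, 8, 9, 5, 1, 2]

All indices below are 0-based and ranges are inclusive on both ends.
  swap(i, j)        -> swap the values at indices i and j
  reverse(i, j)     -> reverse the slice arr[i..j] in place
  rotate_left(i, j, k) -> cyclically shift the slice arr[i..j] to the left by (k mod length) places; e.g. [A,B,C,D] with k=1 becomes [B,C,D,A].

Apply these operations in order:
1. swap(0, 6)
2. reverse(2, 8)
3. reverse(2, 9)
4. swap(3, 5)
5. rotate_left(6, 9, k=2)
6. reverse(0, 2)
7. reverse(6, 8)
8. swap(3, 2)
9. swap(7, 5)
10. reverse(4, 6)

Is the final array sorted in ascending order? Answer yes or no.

Answer: no

Derivation:
After 1 (swap(0, 6)): [9, 0, 4, 7, 6, 8, 3, 5, 1, 2]
After 2 (reverse(2, 8)): [9, 0, 1, 5, 3, 8, 6, 7, 4, 2]
After 3 (reverse(2, 9)): [9, 0, 2, 4, 7, 6, 8, 3, 5, 1]
After 4 (swap(3, 5)): [9, 0, 2, 6, 7, 4, 8, 3, 5, 1]
After 5 (rotate_left(6, 9, k=2)): [9, 0, 2, 6, 7, 4, 5, 1, 8, 3]
After 6 (reverse(0, 2)): [2, 0, 9, 6, 7, 4, 5, 1, 8, 3]
After 7 (reverse(6, 8)): [2, 0, 9, 6, 7, 4, 8, 1, 5, 3]
After 8 (swap(3, 2)): [2, 0, 6, 9, 7, 4, 8, 1, 5, 3]
After 9 (swap(7, 5)): [2, 0, 6, 9, 7, 1, 8, 4, 5, 3]
After 10 (reverse(4, 6)): [2, 0, 6, 9, 8, 1, 7, 4, 5, 3]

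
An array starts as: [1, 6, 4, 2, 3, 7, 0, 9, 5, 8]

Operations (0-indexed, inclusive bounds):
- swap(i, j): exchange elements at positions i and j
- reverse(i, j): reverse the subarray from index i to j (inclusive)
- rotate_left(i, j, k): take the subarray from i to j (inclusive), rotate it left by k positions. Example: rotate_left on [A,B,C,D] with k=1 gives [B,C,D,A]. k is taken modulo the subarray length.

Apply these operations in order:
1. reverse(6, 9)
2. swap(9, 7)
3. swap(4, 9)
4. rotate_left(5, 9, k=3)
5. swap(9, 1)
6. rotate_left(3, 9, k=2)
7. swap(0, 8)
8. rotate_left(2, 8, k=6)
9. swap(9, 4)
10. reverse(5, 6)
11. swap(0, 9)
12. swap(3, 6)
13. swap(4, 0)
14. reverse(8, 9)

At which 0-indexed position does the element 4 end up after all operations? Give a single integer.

Answer: 6

Derivation:
After 1 (reverse(6, 9)): [1, 6, 4, 2, 3, 7, 8, 5, 9, 0]
After 2 (swap(9, 7)): [1, 6, 4, 2, 3, 7, 8, 0, 9, 5]
After 3 (swap(4, 9)): [1, 6, 4, 2, 5, 7, 8, 0, 9, 3]
After 4 (rotate_left(5, 9, k=3)): [1, 6, 4, 2, 5, 9, 3, 7, 8, 0]
After 5 (swap(9, 1)): [1, 0, 4, 2, 5, 9, 3, 7, 8, 6]
After 6 (rotate_left(3, 9, k=2)): [1, 0, 4, 9, 3, 7, 8, 6, 2, 5]
After 7 (swap(0, 8)): [2, 0, 4, 9, 3, 7, 8, 6, 1, 5]
After 8 (rotate_left(2, 8, k=6)): [2, 0, 1, 4, 9, 3, 7, 8, 6, 5]
After 9 (swap(9, 4)): [2, 0, 1, 4, 5, 3, 7, 8, 6, 9]
After 10 (reverse(5, 6)): [2, 0, 1, 4, 5, 7, 3, 8, 6, 9]
After 11 (swap(0, 9)): [9, 0, 1, 4, 5, 7, 3, 8, 6, 2]
After 12 (swap(3, 6)): [9, 0, 1, 3, 5, 7, 4, 8, 6, 2]
After 13 (swap(4, 0)): [5, 0, 1, 3, 9, 7, 4, 8, 6, 2]
After 14 (reverse(8, 9)): [5, 0, 1, 3, 9, 7, 4, 8, 2, 6]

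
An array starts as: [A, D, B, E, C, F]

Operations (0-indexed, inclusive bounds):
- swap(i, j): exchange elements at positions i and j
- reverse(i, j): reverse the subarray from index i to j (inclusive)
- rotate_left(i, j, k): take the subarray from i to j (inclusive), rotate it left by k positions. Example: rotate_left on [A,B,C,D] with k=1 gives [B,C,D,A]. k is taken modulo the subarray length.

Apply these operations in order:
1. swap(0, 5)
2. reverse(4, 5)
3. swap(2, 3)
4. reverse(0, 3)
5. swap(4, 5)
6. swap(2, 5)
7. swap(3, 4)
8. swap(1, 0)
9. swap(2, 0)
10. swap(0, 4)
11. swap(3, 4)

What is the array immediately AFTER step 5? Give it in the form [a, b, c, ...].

After 1 (swap(0, 5)): [F, D, B, E, C, A]
After 2 (reverse(4, 5)): [F, D, B, E, A, C]
After 3 (swap(2, 3)): [F, D, E, B, A, C]
After 4 (reverse(0, 3)): [B, E, D, F, A, C]
After 5 (swap(4, 5)): [B, E, D, F, C, A]

Answer: [B, E, D, F, C, A]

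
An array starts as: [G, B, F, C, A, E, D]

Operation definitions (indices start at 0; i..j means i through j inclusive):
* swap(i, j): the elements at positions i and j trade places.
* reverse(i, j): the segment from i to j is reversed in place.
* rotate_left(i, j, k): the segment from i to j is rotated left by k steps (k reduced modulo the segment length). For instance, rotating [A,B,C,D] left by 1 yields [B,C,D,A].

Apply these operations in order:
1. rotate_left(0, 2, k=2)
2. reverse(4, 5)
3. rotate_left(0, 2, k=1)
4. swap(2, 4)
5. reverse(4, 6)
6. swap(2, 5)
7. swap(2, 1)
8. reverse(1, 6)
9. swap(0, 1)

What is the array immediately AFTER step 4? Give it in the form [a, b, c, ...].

After 1 (rotate_left(0, 2, k=2)): [F, G, B, C, A, E, D]
After 2 (reverse(4, 5)): [F, G, B, C, E, A, D]
After 3 (rotate_left(0, 2, k=1)): [G, B, F, C, E, A, D]
After 4 (swap(2, 4)): [G, B, E, C, F, A, D]

Answer: [G, B, E, C, F, A, D]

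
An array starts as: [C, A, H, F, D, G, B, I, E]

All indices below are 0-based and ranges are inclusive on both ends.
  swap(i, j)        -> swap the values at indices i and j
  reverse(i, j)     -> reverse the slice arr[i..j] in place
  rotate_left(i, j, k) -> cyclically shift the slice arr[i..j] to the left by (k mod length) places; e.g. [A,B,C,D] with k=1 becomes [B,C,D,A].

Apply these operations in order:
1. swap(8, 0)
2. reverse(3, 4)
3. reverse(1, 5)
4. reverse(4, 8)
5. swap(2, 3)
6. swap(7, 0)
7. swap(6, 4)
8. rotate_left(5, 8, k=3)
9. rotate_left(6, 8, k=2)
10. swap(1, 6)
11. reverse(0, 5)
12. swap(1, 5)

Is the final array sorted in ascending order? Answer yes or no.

Answer: no

Derivation:
After 1 (swap(8, 0)): [E, A, H, F, D, G, B, I, C]
After 2 (reverse(3, 4)): [E, A, H, D, F, G, B, I, C]
After 3 (reverse(1, 5)): [E, G, F, D, H, A, B, I, C]
After 4 (reverse(4, 8)): [E, G, F, D, C, I, B, A, H]
After 5 (swap(2, 3)): [E, G, D, F, C, I, B, A, H]
After 6 (swap(7, 0)): [A, G, D, F, C, I, B, E, H]
After 7 (swap(6, 4)): [A, G, D, F, B, I, C, E, H]
After 8 (rotate_left(5, 8, k=3)): [A, G, D, F, B, H, I, C, E]
After 9 (rotate_left(6, 8, k=2)): [A, G, D, F, B, H, E, I, C]
After 10 (swap(1, 6)): [A, E, D, F, B, H, G, I, C]
After 11 (reverse(0, 5)): [H, B, F, D, E, A, G, I, C]
After 12 (swap(1, 5)): [H, A, F, D, E, B, G, I, C]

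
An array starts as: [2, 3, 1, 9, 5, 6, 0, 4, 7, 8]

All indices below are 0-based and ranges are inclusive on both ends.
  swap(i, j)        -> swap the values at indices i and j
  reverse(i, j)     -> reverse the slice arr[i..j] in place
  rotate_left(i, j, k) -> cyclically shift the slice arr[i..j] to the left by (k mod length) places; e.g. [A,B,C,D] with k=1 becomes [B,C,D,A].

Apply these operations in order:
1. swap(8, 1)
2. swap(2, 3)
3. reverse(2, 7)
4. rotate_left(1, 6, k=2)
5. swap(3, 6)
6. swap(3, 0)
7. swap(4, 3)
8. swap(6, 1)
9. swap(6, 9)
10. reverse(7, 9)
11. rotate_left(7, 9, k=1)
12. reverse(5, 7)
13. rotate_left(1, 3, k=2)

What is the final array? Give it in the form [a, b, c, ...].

After 1 (swap(8, 1)): [2, 7, 1, 9, 5, 6, 0, 4, 3, 8]
After 2 (swap(2, 3)): [2, 7, 9, 1, 5, 6, 0, 4, 3, 8]
After 3 (reverse(2, 7)): [2, 7, 4, 0, 6, 5, 1, 9, 3, 8]
After 4 (rotate_left(1, 6, k=2)): [2, 0, 6, 5, 1, 7, 4, 9, 3, 8]
After 5 (swap(3, 6)): [2, 0, 6, 4, 1, 7, 5, 9, 3, 8]
After 6 (swap(3, 0)): [4, 0, 6, 2, 1, 7, 5, 9, 3, 8]
After 7 (swap(4, 3)): [4, 0, 6, 1, 2, 7, 5, 9, 3, 8]
After 8 (swap(6, 1)): [4, 5, 6, 1, 2, 7, 0, 9, 3, 8]
After 9 (swap(6, 9)): [4, 5, 6, 1, 2, 7, 8, 9, 3, 0]
After 10 (reverse(7, 9)): [4, 5, 6, 1, 2, 7, 8, 0, 3, 9]
After 11 (rotate_left(7, 9, k=1)): [4, 5, 6, 1, 2, 7, 8, 3, 9, 0]
After 12 (reverse(5, 7)): [4, 5, 6, 1, 2, 3, 8, 7, 9, 0]
After 13 (rotate_left(1, 3, k=2)): [4, 1, 5, 6, 2, 3, 8, 7, 9, 0]

Answer: [4, 1, 5, 6, 2, 3, 8, 7, 9, 0]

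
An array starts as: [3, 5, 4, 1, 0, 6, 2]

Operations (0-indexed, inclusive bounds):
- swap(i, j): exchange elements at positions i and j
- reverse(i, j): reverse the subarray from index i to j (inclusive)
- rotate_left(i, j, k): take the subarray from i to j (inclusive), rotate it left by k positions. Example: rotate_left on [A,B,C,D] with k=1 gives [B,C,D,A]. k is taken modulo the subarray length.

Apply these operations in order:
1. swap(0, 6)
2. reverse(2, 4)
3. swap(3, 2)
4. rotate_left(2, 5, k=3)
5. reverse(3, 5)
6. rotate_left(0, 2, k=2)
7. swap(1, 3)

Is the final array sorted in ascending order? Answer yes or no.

After 1 (swap(0, 6)): [2, 5, 4, 1, 0, 6, 3]
After 2 (reverse(2, 4)): [2, 5, 0, 1, 4, 6, 3]
After 3 (swap(3, 2)): [2, 5, 1, 0, 4, 6, 3]
After 4 (rotate_left(2, 5, k=3)): [2, 5, 6, 1, 0, 4, 3]
After 5 (reverse(3, 5)): [2, 5, 6, 4, 0, 1, 3]
After 6 (rotate_left(0, 2, k=2)): [6, 2, 5, 4, 0, 1, 3]
After 7 (swap(1, 3)): [6, 4, 5, 2, 0, 1, 3]

Answer: no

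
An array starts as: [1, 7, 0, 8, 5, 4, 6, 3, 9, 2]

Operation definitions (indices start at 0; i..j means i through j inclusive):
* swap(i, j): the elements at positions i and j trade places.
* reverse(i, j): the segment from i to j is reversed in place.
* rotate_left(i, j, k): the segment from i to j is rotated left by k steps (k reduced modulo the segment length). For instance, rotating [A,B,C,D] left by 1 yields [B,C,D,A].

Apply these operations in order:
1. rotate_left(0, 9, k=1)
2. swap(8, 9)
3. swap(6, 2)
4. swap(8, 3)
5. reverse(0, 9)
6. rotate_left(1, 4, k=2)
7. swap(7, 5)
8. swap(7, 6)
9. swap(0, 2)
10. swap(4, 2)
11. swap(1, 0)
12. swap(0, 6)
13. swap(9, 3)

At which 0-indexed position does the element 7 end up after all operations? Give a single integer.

After 1 (rotate_left(0, 9, k=1)): [7, 0, 8, 5, 4, 6, 3, 9, 2, 1]
After 2 (swap(8, 9)): [7, 0, 8, 5, 4, 6, 3, 9, 1, 2]
After 3 (swap(6, 2)): [7, 0, 3, 5, 4, 6, 8, 9, 1, 2]
After 4 (swap(8, 3)): [7, 0, 3, 1, 4, 6, 8, 9, 5, 2]
After 5 (reverse(0, 9)): [2, 5, 9, 8, 6, 4, 1, 3, 0, 7]
After 6 (rotate_left(1, 4, k=2)): [2, 8, 6, 5, 9, 4, 1, 3, 0, 7]
After 7 (swap(7, 5)): [2, 8, 6, 5, 9, 3, 1, 4, 0, 7]
After 8 (swap(7, 6)): [2, 8, 6, 5, 9, 3, 4, 1, 0, 7]
After 9 (swap(0, 2)): [6, 8, 2, 5, 9, 3, 4, 1, 0, 7]
After 10 (swap(4, 2)): [6, 8, 9, 5, 2, 3, 4, 1, 0, 7]
After 11 (swap(1, 0)): [8, 6, 9, 5, 2, 3, 4, 1, 0, 7]
After 12 (swap(0, 6)): [4, 6, 9, 5, 2, 3, 8, 1, 0, 7]
After 13 (swap(9, 3)): [4, 6, 9, 7, 2, 3, 8, 1, 0, 5]

Answer: 3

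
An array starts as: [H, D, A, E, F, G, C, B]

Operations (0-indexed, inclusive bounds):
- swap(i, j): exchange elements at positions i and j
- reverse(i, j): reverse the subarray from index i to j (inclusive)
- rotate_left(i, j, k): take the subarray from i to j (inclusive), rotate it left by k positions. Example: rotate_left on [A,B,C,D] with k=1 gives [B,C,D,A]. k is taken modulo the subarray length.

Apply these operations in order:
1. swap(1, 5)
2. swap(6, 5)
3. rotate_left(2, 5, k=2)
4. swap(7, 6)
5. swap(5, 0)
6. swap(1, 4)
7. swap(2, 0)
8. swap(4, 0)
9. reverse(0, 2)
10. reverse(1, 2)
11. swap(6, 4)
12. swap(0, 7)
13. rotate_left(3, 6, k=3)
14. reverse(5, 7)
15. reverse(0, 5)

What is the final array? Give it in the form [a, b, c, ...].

After 1 (swap(1, 5)): [H, G, A, E, F, D, C, B]
After 2 (swap(6, 5)): [H, G, A, E, F, C, D, B]
After 3 (rotate_left(2, 5, k=2)): [H, G, F, C, A, E, D, B]
After 4 (swap(7, 6)): [H, G, F, C, A, E, B, D]
After 5 (swap(5, 0)): [E, G, F, C, A, H, B, D]
After 6 (swap(1, 4)): [E, A, F, C, G, H, B, D]
After 7 (swap(2, 0)): [F, A, E, C, G, H, B, D]
After 8 (swap(4, 0)): [G, A, E, C, F, H, B, D]
After 9 (reverse(0, 2)): [E, A, G, C, F, H, B, D]
After 10 (reverse(1, 2)): [E, G, A, C, F, H, B, D]
After 11 (swap(6, 4)): [E, G, A, C, B, H, F, D]
After 12 (swap(0, 7)): [D, G, A, C, B, H, F, E]
After 13 (rotate_left(3, 6, k=3)): [D, G, A, F, C, B, H, E]
After 14 (reverse(5, 7)): [D, G, A, F, C, E, H, B]
After 15 (reverse(0, 5)): [E, C, F, A, G, D, H, B]

Answer: [E, C, F, A, G, D, H, B]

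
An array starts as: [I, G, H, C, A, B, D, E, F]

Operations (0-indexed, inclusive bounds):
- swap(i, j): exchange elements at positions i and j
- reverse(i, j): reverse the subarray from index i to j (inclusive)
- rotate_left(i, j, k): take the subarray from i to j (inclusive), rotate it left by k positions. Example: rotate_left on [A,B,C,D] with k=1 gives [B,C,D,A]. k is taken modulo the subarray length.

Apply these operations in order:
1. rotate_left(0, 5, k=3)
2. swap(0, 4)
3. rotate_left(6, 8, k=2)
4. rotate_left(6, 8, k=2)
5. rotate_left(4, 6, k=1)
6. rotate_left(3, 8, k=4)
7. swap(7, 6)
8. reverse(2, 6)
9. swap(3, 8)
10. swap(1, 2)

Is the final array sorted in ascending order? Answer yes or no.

After 1 (rotate_left(0, 5, k=3)): [C, A, B, I, G, H, D, E, F]
After 2 (swap(0, 4)): [G, A, B, I, C, H, D, E, F]
After 3 (rotate_left(6, 8, k=2)): [G, A, B, I, C, H, F, D, E]
After 4 (rotate_left(6, 8, k=2)): [G, A, B, I, C, H, E, F, D]
After 5 (rotate_left(4, 6, k=1)): [G, A, B, I, H, E, C, F, D]
After 6 (rotate_left(3, 8, k=4)): [G, A, B, F, D, I, H, E, C]
After 7 (swap(7, 6)): [G, A, B, F, D, I, E, H, C]
After 8 (reverse(2, 6)): [G, A, E, I, D, F, B, H, C]
After 9 (swap(3, 8)): [G, A, E, C, D, F, B, H, I]
After 10 (swap(1, 2)): [G, E, A, C, D, F, B, H, I]

Answer: no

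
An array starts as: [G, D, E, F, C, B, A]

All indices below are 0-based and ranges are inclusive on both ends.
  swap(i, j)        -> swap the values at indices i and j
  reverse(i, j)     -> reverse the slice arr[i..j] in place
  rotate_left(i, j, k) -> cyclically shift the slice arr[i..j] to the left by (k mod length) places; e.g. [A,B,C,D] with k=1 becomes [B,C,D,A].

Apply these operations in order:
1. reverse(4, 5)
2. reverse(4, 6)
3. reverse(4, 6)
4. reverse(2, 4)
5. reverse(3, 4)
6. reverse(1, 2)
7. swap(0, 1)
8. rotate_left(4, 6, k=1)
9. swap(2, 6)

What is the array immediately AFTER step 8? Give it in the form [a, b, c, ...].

After 1 (reverse(4, 5)): [G, D, E, F, B, C, A]
After 2 (reverse(4, 6)): [G, D, E, F, A, C, B]
After 3 (reverse(4, 6)): [G, D, E, F, B, C, A]
After 4 (reverse(2, 4)): [G, D, B, F, E, C, A]
After 5 (reverse(3, 4)): [G, D, B, E, F, C, A]
After 6 (reverse(1, 2)): [G, B, D, E, F, C, A]
After 7 (swap(0, 1)): [B, G, D, E, F, C, A]
After 8 (rotate_left(4, 6, k=1)): [B, G, D, E, C, A, F]

Answer: [B, G, D, E, C, A, F]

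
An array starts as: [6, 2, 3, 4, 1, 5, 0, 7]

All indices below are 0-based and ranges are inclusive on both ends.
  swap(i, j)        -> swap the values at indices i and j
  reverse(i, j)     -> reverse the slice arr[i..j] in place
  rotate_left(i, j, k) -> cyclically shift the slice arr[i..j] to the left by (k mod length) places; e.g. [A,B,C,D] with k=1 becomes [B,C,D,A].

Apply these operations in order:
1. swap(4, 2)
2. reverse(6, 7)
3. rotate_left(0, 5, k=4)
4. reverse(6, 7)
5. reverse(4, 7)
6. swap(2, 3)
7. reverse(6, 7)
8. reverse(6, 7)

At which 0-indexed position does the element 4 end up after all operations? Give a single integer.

Answer: 6

Derivation:
After 1 (swap(4, 2)): [6, 2, 1, 4, 3, 5, 0, 7]
After 2 (reverse(6, 7)): [6, 2, 1, 4, 3, 5, 7, 0]
After 3 (rotate_left(0, 5, k=4)): [3, 5, 6, 2, 1, 4, 7, 0]
After 4 (reverse(6, 7)): [3, 5, 6, 2, 1, 4, 0, 7]
After 5 (reverse(4, 7)): [3, 5, 6, 2, 7, 0, 4, 1]
After 6 (swap(2, 3)): [3, 5, 2, 6, 7, 0, 4, 1]
After 7 (reverse(6, 7)): [3, 5, 2, 6, 7, 0, 1, 4]
After 8 (reverse(6, 7)): [3, 5, 2, 6, 7, 0, 4, 1]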